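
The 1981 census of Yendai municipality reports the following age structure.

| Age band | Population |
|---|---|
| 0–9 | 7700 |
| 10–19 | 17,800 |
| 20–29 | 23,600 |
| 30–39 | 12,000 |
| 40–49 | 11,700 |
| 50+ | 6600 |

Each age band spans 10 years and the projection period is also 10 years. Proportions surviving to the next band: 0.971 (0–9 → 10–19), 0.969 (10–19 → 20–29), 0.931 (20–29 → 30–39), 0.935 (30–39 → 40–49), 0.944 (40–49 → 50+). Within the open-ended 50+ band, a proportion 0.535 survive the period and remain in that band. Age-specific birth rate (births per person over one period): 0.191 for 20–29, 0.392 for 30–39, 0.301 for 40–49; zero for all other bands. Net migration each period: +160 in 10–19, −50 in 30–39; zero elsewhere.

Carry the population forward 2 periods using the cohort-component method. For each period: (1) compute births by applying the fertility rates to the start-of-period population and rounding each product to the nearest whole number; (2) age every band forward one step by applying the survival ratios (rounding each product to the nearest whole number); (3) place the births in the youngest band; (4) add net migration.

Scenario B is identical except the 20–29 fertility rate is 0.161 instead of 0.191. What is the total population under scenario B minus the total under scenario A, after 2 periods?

(Bands numbered youngest = 1 to oldest = 6.)
Period 1.
Births: 23600 × 0.191 = 4508  |  12000 × 0.392 = 4704  |  11700 × 0.301 = 3522 — total 12734
Band 2: 7700 × 0.971 = 7477
Band 3: 17800 × 0.969 = 17248
Band 4: 23600 × 0.931 = 21972
Band 5: 12000 × 0.935 = 11220
Band 6: 11700 × 0.944 + 6600 × 0.535 = 11045 + 3531 = 14576
Net migration: Band 2 + 160 → 7637; Band 4 − 50 → 21922
→ [12734, 7637, 17248, 21922, 11220, 14576]
Period 2.
Births: 17248 × 0.191 = 3294  |  21922 × 0.392 = 8593  |  11220 × 0.301 = 3377 — total 15264
Band 2: 12734 × 0.971 = 12365
Band 3: 7637 × 0.969 = 7400
Band 4: 17248 × 0.931 = 16058
Band 5: 21922 × 0.935 = 20497
Band 6: 11220 × 0.944 + 14576 × 0.535 = 10592 + 7798 = 18390
Net migration: Band 2 + 160 → 12525; Band 4 − 50 → 16008
→ [15264, 12525, 7400, 16008, 20497, 18390]
Scenario A total after 2 periods: 90084
Scenario B projection —
Period 1.
Births: 23600 × 0.161 = 3800  |  12000 × 0.392 = 4704  |  11700 × 0.301 = 3522 — total 12026
Band 2: 7700 × 0.971 = 7477
Band 3: 17800 × 0.969 = 17248
Band 4: 23600 × 0.931 = 21972
Band 5: 12000 × 0.935 = 11220
Band 6: 11700 × 0.944 + 6600 × 0.535 = 11045 + 3531 = 14576
Net migration: Band 2 + 160 → 7637; Band 4 − 50 → 21922
→ [12026, 7637, 17248, 21922, 11220, 14576]
Period 2.
Births: 17248 × 0.161 = 2777  |  21922 × 0.392 = 8593  |  11220 × 0.301 = 3377 — total 14747
Band 2: 12026 × 0.971 = 11677
Band 3: 7637 × 0.969 = 7400
Band 4: 17248 × 0.931 = 16058
Band 5: 21922 × 0.935 = 20497
Band 6: 11220 × 0.944 + 14576 × 0.535 = 10592 + 7798 = 18390
Net migration: Band 2 + 160 → 11837; Band 4 − 50 → 16008
→ [14747, 11837, 7400, 16008, 20497, 18390]
Scenario B total after 2 periods: 88879
Difference B − A = 88879 − 90084 = -1205

-1205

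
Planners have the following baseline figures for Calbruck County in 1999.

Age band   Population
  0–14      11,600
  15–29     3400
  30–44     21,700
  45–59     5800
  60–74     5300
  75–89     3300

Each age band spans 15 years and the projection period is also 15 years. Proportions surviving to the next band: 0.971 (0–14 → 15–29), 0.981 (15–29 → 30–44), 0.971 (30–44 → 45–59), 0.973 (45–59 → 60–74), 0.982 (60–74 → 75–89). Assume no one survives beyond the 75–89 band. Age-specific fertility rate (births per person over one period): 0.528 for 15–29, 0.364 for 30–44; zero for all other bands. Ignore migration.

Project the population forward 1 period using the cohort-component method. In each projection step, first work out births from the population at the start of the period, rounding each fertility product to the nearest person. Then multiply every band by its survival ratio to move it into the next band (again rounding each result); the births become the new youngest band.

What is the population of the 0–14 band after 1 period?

Period 1:
Births: 3400 × 0.528 = 1795 ; 21700 × 0.364 = 7899 → 9694
15–29: 11600 × 0.971 = 11264
30–44: 3400 × 0.981 = 3335
45–59: 21700 × 0.971 = 21071
60–74: 5800 × 0.973 = 5643
75–89: 5300 × 0.982 = 5205
Population now: 0–14=9694, 15–29=11264, 30–44=3335, 45–59=21071, 60–74=5643, 75–89=5205

9694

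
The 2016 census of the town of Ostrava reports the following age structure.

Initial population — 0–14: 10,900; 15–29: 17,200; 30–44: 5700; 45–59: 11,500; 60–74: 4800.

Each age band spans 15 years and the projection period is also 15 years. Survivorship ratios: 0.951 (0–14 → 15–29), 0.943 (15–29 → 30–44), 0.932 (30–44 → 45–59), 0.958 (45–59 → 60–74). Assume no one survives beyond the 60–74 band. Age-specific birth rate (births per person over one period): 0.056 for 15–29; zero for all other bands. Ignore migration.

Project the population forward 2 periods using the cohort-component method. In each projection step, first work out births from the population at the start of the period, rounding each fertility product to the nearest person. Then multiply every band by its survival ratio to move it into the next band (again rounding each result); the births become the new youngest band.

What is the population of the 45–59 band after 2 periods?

15117

Let band 1 be 0–14 through band 5 = 60–74.
— Period 1 —
Births: 17200 * 0.056 = 963
Band 2: 10900 * 0.951 = 10366
Band 3: 17200 * 0.943 = 16220
Band 4: 5700 * 0.932 = 5312
Band 5: 11500 * 0.958 = 11017
End of period: [963, 10366, 16220, 5312, 11017]
— Period 2 —
Births: 10366 * 0.056 = 580
Band 2: 963 * 0.951 = 916
Band 3: 10366 * 0.943 = 9775
Band 4: 16220 * 0.932 = 15117
Band 5: 5312 * 0.958 = 5089
End of period: [580, 916, 9775, 15117, 5089]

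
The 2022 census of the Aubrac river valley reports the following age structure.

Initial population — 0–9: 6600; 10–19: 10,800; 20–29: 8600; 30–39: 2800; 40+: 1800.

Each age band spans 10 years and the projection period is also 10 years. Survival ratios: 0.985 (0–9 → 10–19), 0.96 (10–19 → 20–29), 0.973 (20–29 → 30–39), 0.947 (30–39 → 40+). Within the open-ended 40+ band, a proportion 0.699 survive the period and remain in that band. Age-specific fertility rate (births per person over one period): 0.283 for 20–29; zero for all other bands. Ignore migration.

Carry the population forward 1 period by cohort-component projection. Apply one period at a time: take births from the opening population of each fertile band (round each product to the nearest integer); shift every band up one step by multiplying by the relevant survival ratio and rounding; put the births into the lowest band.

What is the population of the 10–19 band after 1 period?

6501

(Bands numbered youngest = 1 to oldest = 5.)
— Period 1 —
Births: 8600 × 0.283 = 2434
Band 2: 6600 × 0.985 = 6501
Band 3: 10800 × 0.96 = 10368
Band 4: 8600 × 0.973 = 8368
Band 5: 2800 × 0.947 + 1800 × 0.699 = 2652 + 1258 = 3910
End of period: [2434, 6501, 10368, 8368, 3910]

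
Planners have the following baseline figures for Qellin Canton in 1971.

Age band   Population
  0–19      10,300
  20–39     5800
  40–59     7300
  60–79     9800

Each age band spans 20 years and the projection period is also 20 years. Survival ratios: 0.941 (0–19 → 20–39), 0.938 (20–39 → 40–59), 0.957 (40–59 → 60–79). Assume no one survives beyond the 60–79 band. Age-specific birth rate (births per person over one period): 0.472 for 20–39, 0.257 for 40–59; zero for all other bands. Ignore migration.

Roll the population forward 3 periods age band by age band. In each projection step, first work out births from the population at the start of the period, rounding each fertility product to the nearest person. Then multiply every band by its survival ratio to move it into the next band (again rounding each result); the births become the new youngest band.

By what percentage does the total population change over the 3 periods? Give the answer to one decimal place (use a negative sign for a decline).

-31.4

Numbering the bands 1..4 from youngest to oldest:
[period 1]
Births: 5800 × 0.472 = 2738  |  7300 × 0.257 = 1876 ⇒ total 4614
Band 2: 10300 × 0.941 = 9692
Band 3: 5800 × 0.938 = 5440
Band 4: 7300 × 0.957 = 6986
Population now: 0–19=4614, 20–39=9692, 40–59=5440, 60–79=6986
[period 2]
Births: 9692 × 0.472 = 4575  |  5440 × 0.257 = 1398 ⇒ total 5973
Band 2: 4614 × 0.941 = 4342
Band 3: 9692 × 0.938 = 9091
Band 4: 5440 × 0.957 = 5206
Population now: 0–19=5973, 20–39=4342, 40–59=9091, 60–79=5206
[period 3]
Births: 4342 × 0.472 = 2049  |  9091 × 0.257 = 2336 ⇒ total 4385
Band 2: 5973 × 0.941 = 5621
Band 3: 4342 × 0.938 = 4073
Band 4: 9091 × 0.957 = 8700
Population now: 0–19=4385, 20–39=5621, 40–59=4073, 60–79=8700
Total: 33200 → 22779; change = -10421; percentage change = -31.4%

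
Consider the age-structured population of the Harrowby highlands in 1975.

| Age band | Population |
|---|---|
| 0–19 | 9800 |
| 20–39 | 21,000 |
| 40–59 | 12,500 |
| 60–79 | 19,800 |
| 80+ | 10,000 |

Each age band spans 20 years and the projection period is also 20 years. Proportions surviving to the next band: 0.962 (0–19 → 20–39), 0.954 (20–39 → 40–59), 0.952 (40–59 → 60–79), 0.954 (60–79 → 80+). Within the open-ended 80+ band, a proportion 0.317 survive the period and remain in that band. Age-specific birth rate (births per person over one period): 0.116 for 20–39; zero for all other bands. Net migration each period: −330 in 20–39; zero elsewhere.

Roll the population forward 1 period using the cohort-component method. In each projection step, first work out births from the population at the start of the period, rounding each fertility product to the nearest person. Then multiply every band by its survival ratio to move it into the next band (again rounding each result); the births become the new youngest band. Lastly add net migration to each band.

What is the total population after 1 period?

65527

Period 1.
Births: 21000 * 0.116 = 2436
20–39: 9800 * 0.962 = 9428
40–59: 21000 * 0.954 = 20034
60–79: 12500 * 0.952 = 11900
80+: 19800 * 0.954 + 10000 * 0.317 = 18889 + 3170 = 22059
Net migration: 20–39 − 330 → 9098
Population now: 0–19=2436, 20–39=9098, 40–59=20034, 60–79=11900, 80+=22059
Total after period 1: 2436 + 9098 + 20034 + 11900 + 22059 = 65527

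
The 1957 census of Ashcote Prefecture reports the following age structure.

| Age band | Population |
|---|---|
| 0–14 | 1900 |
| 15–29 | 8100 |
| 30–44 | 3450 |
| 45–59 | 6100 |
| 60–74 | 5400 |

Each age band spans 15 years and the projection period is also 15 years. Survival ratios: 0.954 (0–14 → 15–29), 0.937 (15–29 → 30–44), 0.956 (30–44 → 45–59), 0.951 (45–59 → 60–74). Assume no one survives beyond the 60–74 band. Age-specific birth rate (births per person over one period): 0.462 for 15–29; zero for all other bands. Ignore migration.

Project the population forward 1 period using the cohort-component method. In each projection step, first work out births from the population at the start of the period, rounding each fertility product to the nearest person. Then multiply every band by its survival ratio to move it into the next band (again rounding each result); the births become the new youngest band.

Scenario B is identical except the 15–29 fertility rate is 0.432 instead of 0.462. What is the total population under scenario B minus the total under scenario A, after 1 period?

[period 1]
Births: 8100 × 0.462 = 3742
15–29: 1900 × 0.954 = 1813
30–44: 8100 × 0.937 = 7590
45–59: 3450 × 0.956 = 3298
60–74: 6100 × 0.951 = 5801
End of period: [3742, 1813, 7590, 3298, 5801]
Scenario A total after 1 period: 22244
Scenario B projection —
[period 1]
Births: 8100 × 0.432 = 3499
15–29: 1900 × 0.954 = 1813
30–44: 8100 × 0.937 = 7590
45–59: 3450 × 0.956 = 3298
60–74: 6100 × 0.951 = 5801
End of period: [3499, 1813, 7590, 3298, 5801]
Scenario B total after 1 period: 22001
Difference B − A = 22001 − 22244 = -243

-243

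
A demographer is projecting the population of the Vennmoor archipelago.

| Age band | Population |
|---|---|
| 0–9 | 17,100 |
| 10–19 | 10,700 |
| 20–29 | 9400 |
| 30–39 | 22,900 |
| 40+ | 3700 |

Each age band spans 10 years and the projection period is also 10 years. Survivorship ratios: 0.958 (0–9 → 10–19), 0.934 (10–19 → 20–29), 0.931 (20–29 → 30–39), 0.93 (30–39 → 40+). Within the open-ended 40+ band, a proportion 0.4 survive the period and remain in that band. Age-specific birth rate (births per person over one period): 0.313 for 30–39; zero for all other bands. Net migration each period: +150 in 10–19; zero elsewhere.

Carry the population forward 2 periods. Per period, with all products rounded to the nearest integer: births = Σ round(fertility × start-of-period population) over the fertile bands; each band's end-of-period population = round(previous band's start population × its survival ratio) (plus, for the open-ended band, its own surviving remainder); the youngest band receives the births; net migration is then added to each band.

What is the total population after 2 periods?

51750

(Bands numbered youngest = 1 to oldest = 5.)
— Period 1 —
Births: 22900 * 0.313 = 7168
Band 2: 17100 * 0.958 = 16382
Band 3: 10700 * 0.934 = 9994
Band 4: 9400 * 0.931 = 8751
Band 5: 22900 * 0.93 + 3700 * 0.4 = 21297 + 1480 = 22777
Net migration: Band 2 + 150 → 16532
Population now: 0–9=7168, 10–19=16532, 20–29=9994, 30–39=8751, 40+=22777
— Period 2 —
Births: 8751 * 0.313 = 2739
Band 2: 7168 * 0.958 = 6867
Band 3: 16532 * 0.934 = 15441
Band 4: 9994 * 0.931 = 9304
Band 5: 8751 * 0.93 + 22777 * 0.4 = 8138 + 9111 = 17249
Net migration: Band 2 + 150 → 7017
Population now: 0–9=2739, 10–19=7017, 20–29=15441, 30–39=9304, 40+=17249
Total after period 2: 2739 + 7017 + 15441 + 9304 + 17249 = 51750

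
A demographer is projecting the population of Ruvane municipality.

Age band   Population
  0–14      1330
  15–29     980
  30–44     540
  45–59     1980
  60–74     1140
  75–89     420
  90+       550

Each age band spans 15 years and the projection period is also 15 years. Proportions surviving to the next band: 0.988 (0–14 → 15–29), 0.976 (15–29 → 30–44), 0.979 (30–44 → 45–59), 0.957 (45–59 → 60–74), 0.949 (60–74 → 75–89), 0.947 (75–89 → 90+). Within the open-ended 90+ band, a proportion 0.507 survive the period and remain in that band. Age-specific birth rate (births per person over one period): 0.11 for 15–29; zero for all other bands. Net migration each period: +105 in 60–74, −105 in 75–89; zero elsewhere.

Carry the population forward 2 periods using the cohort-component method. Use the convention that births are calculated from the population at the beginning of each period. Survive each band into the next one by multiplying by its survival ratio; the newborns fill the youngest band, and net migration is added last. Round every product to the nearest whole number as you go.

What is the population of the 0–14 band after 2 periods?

(Bands numbered youngest = 1 to oldest = 7.)
[period 1]
Births: 980 × 0.11 = 108
Band 2: 1330 × 0.988 = 1314
Band 3: 980 × 0.976 = 956
Band 4: 540 × 0.979 = 529
Band 5: 1980 × 0.957 = 1895
Band 6: 1140 × 0.949 = 1082
Band 7: 420 × 0.947 + 550 × 0.507 = 398 + 279 = 677
Net migration: Band 5 + 105 → 2000; Band 6 − 105 → 977
Population now: 0–14=108, 15–29=1314, 30–44=956, 45–59=529, 60–74=2000, 75–89=977, 90+=677
[period 2]
Births: 1314 × 0.11 = 145
Band 2: 108 × 0.988 = 107
Band 3: 1314 × 0.976 = 1282
Band 4: 956 × 0.979 = 936
Band 5: 529 × 0.957 = 506
Band 6: 2000 × 0.949 = 1898
Band 7: 977 × 0.947 + 677 × 0.507 = 925 + 343 = 1268
Net migration: Band 5 + 105 → 611; Band 6 − 105 → 1793
Population now: 0–14=145, 15–29=107, 30–44=1282, 45–59=936, 60–74=611, 75–89=1793, 90+=1268

145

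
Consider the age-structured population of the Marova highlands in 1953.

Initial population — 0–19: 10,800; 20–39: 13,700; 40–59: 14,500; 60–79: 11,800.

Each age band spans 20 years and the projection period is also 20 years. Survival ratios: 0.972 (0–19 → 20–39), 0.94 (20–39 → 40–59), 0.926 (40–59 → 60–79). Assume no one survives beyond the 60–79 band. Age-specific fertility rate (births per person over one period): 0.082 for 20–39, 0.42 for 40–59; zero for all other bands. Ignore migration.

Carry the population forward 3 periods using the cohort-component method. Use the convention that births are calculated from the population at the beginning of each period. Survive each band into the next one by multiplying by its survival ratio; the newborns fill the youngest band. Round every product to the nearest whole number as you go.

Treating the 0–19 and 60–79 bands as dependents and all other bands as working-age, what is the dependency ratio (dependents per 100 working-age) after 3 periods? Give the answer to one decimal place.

109.3

— Period 1 —
Births: 13700 * 0.082 = 1123  |  14500 * 0.42 = 6090 → 7213
20–39: 10800 * 0.972 = 10498
40–59: 13700 * 0.94 = 12878
60–79: 14500 * 0.926 = 13427
Giving 7213 / 10498 / 12878 / 13427.
— Period 2 —
Births: 10498 * 0.082 = 861  |  12878 * 0.42 = 5409 → 6270
20–39: 7213 * 0.972 = 7011
40–59: 10498 * 0.94 = 9868
60–79: 12878 * 0.926 = 11925
Giving 6270 / 7011 / 9868 / 11925.
— Period 3 —
Births: 7011 * 0.082 = 575  |  9868 * 0.42 = 4145 → 4720
20–39: 6270 * 0.972 = 6094
40–59: 7011 * 0.94 = 6590
60–79: 9868 * 0.926 = 9138
Giving 4720 / 6094 / 6590 / 9138.
Dependents (band 0–19 + band 60–79) = 4720 + 9138 = 13858; working-age = 12684; ratio = 13858/12684 × 100 = 109.3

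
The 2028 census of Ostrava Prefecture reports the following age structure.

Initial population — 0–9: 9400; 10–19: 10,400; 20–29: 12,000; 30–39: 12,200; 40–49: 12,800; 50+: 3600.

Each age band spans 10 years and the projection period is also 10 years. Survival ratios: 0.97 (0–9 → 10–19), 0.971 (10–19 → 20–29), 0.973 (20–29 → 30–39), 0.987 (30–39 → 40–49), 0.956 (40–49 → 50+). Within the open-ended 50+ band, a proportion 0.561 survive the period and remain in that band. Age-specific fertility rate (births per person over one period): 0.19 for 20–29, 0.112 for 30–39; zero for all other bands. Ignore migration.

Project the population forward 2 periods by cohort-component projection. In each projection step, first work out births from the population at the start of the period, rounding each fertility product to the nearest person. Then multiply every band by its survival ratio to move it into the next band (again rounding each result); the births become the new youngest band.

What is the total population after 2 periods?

(Bands numbered youngest = 1 to oldest = 6.)
Period 1.
Births: 12000 × 0.19 = 2280  |  12200 × 0.112 = 1366 → 3646
Band 2: 9400 × 0.97 = 9118
Band 3: 10400 × 0.971 = 10098
Band 4: 12000 × 0.973 = 11676
Band 5: 12200 × 0.987 = 12041
Band 6: 12800 × 0.956 + 3600 × 0.561 = 12237 + 2020 = 14257
→ [3646, 9118, 10098, 11676, 12041, 14257]
Period 2.
Births: 10098 × 0.19 = 1919  |  11676 × 0.112 = 1308 → 3227
Band 2: 3646 × 0.97 = 3537
Band 3: 9118 × 0.971 = 8854
Band 4: 10098 × 0.973 = 9825
Band 5: 11676 × 0.987 = 11524
Band 6: 12041 × 0.956 + 14257 × 0.561 = 11511 + 7998 = 19509
→ [3227, 3537, 8854, 9825, 11524, 19509]
Total after period 2: 3227 + 3537 + 8854 + 9825 + 11524 + 19509 = 56476

56476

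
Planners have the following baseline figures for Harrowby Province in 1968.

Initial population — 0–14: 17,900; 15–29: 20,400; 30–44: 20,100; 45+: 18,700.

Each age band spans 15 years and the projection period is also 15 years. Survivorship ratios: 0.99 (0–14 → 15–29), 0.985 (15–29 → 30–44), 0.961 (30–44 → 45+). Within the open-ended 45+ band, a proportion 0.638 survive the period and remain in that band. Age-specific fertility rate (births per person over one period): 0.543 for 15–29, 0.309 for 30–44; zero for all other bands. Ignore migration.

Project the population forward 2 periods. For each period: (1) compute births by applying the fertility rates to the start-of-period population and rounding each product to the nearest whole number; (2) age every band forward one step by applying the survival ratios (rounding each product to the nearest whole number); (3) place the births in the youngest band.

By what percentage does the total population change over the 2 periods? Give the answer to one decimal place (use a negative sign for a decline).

Let group 1 be 0–14 through group 4 = 45+.
After projecting period 1:
Births: 20400 × 0.543 = 11077  |  20100 × 0.309 = 6211 → 17288
Group 2: 17900 × 0.99 = 17721
Group 3: 20400 × 0.985 = 20094
Group 4: 20100 × 0.961 + 18700 × 0.638 = 19316 + 11931 = 31247
→ [17288, 17721, 20094, 31247]
After projecting period 2:
Births: 17721 × 0.543 = 9623  |  20094 × 0.309 = 6209 → 15832
Group 2: 17288 × 0.99 = 17115
Group 3: 17721 × 0.985 = 17455
Group 4: 20094 × 0.961 + 31247 × 0.638 = 19310 + 19936 = 39246
→ [15832, 17115, 17455, 39246]
Total: 77100 → 89648; change = 12548; percentage change = 16.3%

16.3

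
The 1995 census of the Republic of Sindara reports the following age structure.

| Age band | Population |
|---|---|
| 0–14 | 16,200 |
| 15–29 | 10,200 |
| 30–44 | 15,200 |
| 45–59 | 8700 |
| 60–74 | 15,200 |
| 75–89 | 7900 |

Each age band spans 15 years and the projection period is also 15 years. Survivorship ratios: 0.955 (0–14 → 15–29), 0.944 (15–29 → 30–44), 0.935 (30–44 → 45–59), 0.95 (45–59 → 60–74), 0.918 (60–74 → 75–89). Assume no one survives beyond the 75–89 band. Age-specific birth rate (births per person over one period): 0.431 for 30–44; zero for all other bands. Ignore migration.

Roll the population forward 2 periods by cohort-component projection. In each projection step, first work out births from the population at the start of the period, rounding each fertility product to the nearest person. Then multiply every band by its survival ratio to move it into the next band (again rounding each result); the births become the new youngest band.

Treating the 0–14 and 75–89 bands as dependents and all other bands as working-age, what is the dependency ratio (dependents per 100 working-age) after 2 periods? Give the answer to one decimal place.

Numbering the bands 1..6 from youngest to oldest:
Period 1:
Births: 15200 × 0.431 = 6551
Band 2: 16200 × 0.955 = 15471
Band 3: 10200 × 0.944 = 9629
Band 4: 15200 × 0.935 = 14212
Band 5: 8700 × 0.95 = 8265
Band 6: 15200 × 0.918 = 13954
Giving 6551 / 15471 / 9629 / 14212 / 8265 / 13954.
Period 2:
Births: 9629 × 0.431 = 4150
Band 2: 6551 × 0.955 = 6256
Band 3: 15471 × 0.944 = 14605
Band 4: 9629 × 0.935 = 9003
Band 5: 14212 × 0.95 = 13501
Band 6: 8265 × 0.918 = 7587
Giving 4150 / 6256 / 14605 / 9003 / 13501 / 7587.
Dependents (band 0–14 + band 75–89) = 4150 + 7587 = 11737; working-age = 43365; ratio = 11737/43365 × 100 = 27.1

27.1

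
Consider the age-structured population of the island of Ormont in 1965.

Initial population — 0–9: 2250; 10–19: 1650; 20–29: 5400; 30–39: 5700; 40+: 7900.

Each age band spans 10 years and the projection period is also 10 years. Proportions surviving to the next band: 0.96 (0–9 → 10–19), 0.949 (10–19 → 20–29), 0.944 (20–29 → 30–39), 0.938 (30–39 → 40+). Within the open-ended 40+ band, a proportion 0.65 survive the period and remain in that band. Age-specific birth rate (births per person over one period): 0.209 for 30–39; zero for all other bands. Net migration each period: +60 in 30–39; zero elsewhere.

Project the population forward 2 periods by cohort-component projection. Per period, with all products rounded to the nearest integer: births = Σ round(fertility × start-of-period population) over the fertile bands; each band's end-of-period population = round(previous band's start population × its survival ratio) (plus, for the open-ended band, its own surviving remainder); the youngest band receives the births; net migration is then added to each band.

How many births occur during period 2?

[period 1]
Births: 5700 × 0.209 = 1191
10–19: 2250 × 0.96 = 2160
20–29: 1650 × 0.949 = 1566
30–39: 5400 × 0.944 = 5098
40+: 5700 × 0.938 + 7900 × 0.65 = 5347 + 5135 = 10482
Net migration: 30–39 + 60 → 5158
End of period: [1191, 2160, 1566, 5158, 10482]
[period 2]
Births: 5158 × 0.209 = 1078
10–19: 1191 × 0.96 = 1143
20–29: 2160 × 0.949 = 2050
30–39: 1566 × 0.944 = 1478
40+: 5158 × 0.938 + 10482 × 0.65 = 4838 + 6813 = 11651
Net migration: 30–39 + 60 → 1538
End of period: [1078, 1143, 2050, 1538, 11651]

1078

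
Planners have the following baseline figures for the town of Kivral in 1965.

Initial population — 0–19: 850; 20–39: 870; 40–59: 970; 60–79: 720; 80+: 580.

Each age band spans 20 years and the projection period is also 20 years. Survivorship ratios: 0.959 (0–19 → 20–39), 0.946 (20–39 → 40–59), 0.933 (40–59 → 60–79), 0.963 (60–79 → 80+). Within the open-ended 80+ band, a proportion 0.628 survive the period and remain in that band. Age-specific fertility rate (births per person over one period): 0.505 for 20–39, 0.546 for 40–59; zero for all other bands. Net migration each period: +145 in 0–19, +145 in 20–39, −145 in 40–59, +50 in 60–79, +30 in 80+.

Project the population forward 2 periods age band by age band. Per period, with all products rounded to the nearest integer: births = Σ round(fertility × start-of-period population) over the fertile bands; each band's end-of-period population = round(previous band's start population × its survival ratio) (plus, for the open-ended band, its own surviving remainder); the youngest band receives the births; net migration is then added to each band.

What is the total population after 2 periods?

5292

[period 1]
Births: 870 × 0.505 = 439, 970 × 0.546 = 530 → 969
20–39: 850 × 0.959 = 815
40–59: 870 × 0.946 = 823
60–79: 970 × 0.933 = 905
80+: 720 × 0.963 + 580 × 0.628 = 693 + 364 = 1057
Net migration: 0–19 + 145 → 1114; 20–39 + 145 → 960; 40–59 − 145 → 678; 60–79 + 50 → 955; 80+ + 30 → 1087
Population now: 0–19=1114, 20–39=960, 40–59=678, 60–79=955, 80+=1087
[period 2]
Births: 960 × 0.505 = 485, 678 × 0.546 = 370 → 855
20–39: 1114 × 0.959 = 1068
40–59: 960 × 0.946 = 908
60–79: 678 × 0.933 = 633
80+: 955 × 0.963 + 1087 × 0.628 = 920 + 683 = 1603
Net migration: 0–19 + 145 → 1000; 20–39 + 145 → 1213; 40–59 − 145 → 763; 60–79 + 50 → 683; 80+ + 30 → 1633
Population now: 0–19=1000, 20–39=1213, 40–59=763, 60–79=683, 80+=1633
Total after period 2: 1000 + 1213 + 763 + 683 + 1633 = 5292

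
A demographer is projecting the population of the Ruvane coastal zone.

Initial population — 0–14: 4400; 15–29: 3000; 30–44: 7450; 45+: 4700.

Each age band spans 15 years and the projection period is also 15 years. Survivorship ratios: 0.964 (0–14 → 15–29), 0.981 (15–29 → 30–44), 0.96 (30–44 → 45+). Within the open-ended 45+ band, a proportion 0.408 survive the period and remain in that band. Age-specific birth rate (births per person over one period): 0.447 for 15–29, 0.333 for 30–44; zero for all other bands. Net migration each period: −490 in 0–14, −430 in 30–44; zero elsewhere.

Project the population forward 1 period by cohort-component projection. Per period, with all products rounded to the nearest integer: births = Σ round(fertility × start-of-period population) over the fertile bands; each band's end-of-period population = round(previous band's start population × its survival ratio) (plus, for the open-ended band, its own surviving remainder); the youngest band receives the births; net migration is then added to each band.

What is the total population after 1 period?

Period 1.
Births: 3000 × 0.447 = 1341  |  7450 × 0.333 = 2481 — total 3822
15–29: 4400 × 0.964 = 4242
30–44: 3000 × 0.981 = 2943
45+: 7450 × 0.96 + 4700 × 0.408 = 7152 + 1918 = 9070
Net migration: 0–14 − 490 → 3332; 30–44 − 430 → 2513
Population now: 0–14=3332, 15–29=4242, 30–44=2513, 45+=9070
Total after period 1: 3332 + 4242 + 2513 + 9070 = 19157

19157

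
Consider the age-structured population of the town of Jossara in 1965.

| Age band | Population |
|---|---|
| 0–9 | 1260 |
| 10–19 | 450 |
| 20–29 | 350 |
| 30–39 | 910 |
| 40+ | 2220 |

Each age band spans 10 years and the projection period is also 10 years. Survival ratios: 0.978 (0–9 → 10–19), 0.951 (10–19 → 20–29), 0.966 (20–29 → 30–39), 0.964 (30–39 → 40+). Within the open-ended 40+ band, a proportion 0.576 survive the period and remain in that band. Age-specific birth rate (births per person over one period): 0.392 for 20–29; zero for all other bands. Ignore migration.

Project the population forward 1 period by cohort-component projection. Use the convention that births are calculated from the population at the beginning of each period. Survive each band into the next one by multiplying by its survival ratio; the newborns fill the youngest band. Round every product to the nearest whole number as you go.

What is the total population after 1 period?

4291

After projecting period 1:
Births: 350 × 0.392 = 137
10–19: 1260 × 0.978 = 1232
20–29: 450 × 0.951 = 428
30–39: 350 × 0.966 = 338
40+: 910 × 0.964 + 2220 × 0.576 = 877 + 1279 = 2156
Population now: 0–9=137, 10–19=1232, 20–29=428, 30–39=338, 40+=2156
Total after period 1: 137 + 1232 + 428 + 338 + 2156 = 4291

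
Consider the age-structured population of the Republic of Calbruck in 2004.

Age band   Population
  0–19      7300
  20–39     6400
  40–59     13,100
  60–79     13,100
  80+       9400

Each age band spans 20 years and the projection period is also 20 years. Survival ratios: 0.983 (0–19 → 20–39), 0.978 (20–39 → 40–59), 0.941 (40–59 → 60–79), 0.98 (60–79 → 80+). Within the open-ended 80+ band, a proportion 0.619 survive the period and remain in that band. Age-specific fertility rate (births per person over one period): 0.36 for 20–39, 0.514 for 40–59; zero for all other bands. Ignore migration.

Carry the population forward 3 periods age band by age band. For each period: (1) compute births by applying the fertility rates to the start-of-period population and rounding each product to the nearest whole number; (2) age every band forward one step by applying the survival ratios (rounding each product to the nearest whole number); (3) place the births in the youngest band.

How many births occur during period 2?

5800

Period 1.
Births: 6400 * 0.36 = 2304, 13100 * 0.514 = 6733 → total 9037
20–39: 7300 * 0.983 = 7176
40–59: 6400 * 0.978 = 6259
60–79: 13100 * 0.941 = 12327
80+: 13100 * 0.98 + 9400 * 0.619 = 12838 + 5819 = 18657
→ [9037, 7176, 6259, 12327, 18657]
Period 2.
Births: 7176 * 0.36 = 2583, 6259 * 0.514 = 3217 → total 5800
20–39: 9037 * 0.983 = 8883
40–59: 7176 * 0.978 = 7018
60–79: 6259 * 0.941 = 5890
80+: 12327 * 0.98 + 18657 * 0.619 = 12080 + 11549 = 23629
→ [5800, 8883, 7018, 5890, 23629]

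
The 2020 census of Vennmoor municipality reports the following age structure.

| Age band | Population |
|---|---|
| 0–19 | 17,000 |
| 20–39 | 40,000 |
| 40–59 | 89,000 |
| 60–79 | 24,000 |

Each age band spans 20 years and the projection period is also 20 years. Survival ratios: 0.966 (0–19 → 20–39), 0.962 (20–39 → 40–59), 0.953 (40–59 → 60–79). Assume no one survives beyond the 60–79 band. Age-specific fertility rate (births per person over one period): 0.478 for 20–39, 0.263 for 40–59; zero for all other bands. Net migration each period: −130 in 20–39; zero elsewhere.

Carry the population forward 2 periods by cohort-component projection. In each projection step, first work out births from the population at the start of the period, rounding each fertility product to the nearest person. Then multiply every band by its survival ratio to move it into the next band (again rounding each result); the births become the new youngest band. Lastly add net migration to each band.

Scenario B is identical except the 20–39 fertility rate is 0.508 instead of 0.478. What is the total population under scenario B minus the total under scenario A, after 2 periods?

1647

— Period 1 —
Births: 40000 * 0.478 = 19120 ; 89000 * 0.263 = 23407 — total 42527
20–39: 17000 * 0.966 = 16422
40–59: 40000 * 0.962 = 38480
60–79: 89000 * 0.953 = 84817
Net migration: 20–39 − 130 → 16292
End of period: [42527, 16292, 38480, 84817]
— Period 2 —
Births: 16292 * 0.478 = 7788 ; 38480 * 0.263 = 10120 — total 17908
20–39: 42527 * 0.966 = 41081
40–59: 16292 * 0.962 = 15673
60–79: 38480 * 0.953 = 36671
Net migration: 20–39 − 130 → 40951
End of period: [17908, 40951, 15673, 36671]
Scenario A total after 2 periods: 111203
Scenario B projection —
— Period 1 —
Births: 40000 * 0.508 = 20320 ; 89000 * 0.263 = 23407 — total 43727
20–39: 17000 * 0.966 = 16422
40–59: 40000 * 0.962 = 38480
60–79: 89000 * 0.953 = 84817
Net migration: 20–39 − 130 → 16292
End of period: [43727, 16292, 38480, 84817]
— Period 2 —
Births: 16292 * 0.508 = 8276 ; 38480 * 0.263 = 10120 — total 18396
20–39: 43727 * 0.966 = 42240
40–59: 16292 * 0.962 = 15673
60–79: 38480 * 0.953 = 36671
Net migration: 20–39 − 130 → 42110
End of period: [18396, 42110, 15673, 36671]
Scenario B total after 2 periods: 112850
Difference B − A = 112850 − 111203 = 1647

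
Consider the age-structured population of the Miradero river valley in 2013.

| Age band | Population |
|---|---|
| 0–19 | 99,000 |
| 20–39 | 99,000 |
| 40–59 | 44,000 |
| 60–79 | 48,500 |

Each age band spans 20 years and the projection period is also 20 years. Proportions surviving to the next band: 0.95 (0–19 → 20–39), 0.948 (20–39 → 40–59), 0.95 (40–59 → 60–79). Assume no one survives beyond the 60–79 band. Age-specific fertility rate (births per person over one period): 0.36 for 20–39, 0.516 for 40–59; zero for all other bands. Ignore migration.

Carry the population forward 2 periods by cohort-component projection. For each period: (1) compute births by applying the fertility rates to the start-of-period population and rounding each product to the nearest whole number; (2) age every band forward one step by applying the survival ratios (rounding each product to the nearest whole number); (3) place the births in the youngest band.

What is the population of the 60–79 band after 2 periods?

Period 1:
Births: 99000 * 0.36 = 35640  |  44000 * 0.516 = 22704 — total 58344
20–39: 99000 * 0.95 = 94050
40–59: 99000 * 0.948 = 93852
60–79: 44000 * 0.95 = 41800
Giving 58344 / 94050 / 93852 / 41800.
Period 2:
Births: 94050 * 0.36 = 33858  |  93852 * 0.516 = 48428 — total 82286
20–39: 58344 * 0.95 = 55427
40–59: 94050 * 0.948 = 89159
60–79: 93852 * 0.95 = 89159
Giving 82286 / 55427 / 89159 / 89159.

89159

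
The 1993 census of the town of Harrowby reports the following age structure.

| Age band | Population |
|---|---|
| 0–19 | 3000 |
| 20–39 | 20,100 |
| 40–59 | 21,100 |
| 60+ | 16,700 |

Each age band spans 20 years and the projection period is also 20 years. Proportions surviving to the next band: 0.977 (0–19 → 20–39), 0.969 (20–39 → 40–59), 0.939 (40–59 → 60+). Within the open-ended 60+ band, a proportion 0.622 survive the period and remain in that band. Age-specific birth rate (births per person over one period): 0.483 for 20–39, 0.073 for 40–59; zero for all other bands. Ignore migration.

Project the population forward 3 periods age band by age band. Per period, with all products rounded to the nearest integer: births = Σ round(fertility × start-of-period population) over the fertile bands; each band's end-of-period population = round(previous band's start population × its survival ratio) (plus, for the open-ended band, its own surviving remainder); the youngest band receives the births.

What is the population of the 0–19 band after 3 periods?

(Groups numbered youngest = 1 to oldest = 4.)
Period 1.
Births: 20100 * 0.483 = 9708  |  21100 * 0.073 = 1540 ⇒ total 11248
Group 2: 3000 * 0.977 = 2931
Group 3: 20100 * 0.969 = 19477
Group 4: 21100 * 0.939 + 16700 * 0.622 = 19813 + 10387 = 30200
Population now: 0–19=11248, 20–39=2931, 40–59=19477, 60+=30200
Period 2.
Births: 2931 * 0.483 = 1416  |  19477 * 0.073 = 1422 ⇒ total 2838
Group 2: 11248 * 0.977 = 10989
Group 3: 2931 * 0.969 = 2840
Group 4: 19477 * 0.939 + 30200 * 0.622 = 18289 + 18784 = 37073
Population now: 0–19=2838, 20–39=10989, 40–59=2840, 60+=37073
Period 3.
Births: 10989 * 0.483 = 5308  |  2840 * 0.073 = 207 ⇒ total 5515
Group 2: 2838 * 0.977 = 2773
Group 3: 10989 * 0.969 = 10648
Group 4: 2840 * 0.939 + 37073 * 0.622 = 2667 + 23059 = 25726
Population now: 0–19=5515, 20–39=2773, 40–59=10648, 60+=25726

5515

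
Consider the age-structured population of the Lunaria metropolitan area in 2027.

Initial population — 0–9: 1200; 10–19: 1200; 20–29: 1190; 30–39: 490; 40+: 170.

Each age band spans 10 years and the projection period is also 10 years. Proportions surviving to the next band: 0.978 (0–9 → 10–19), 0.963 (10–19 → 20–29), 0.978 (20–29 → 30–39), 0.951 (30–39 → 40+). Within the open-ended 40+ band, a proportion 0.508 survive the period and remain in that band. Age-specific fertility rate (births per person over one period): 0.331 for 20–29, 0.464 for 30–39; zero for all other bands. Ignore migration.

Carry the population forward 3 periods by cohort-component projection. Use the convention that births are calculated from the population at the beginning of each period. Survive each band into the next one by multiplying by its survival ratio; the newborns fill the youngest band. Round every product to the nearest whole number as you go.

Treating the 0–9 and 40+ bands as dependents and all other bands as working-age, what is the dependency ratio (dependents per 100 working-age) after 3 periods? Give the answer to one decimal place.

Numbering the groups 1..5 from youngest to oldest:
Period 1.
Births: 1190 × 0.331 = 394 ; 490 × 0.464 = 227 → 621
Group 2: 1200 × 0.978 = 1174
Group 3: 1200 × 0.963 = 1156
Group 4: 1190 × 0.978 = 1164
Group 5: 490 × 0.951 + 170 × 0.508 = 466 + 86 = 552
Population now: 0–9=621, 10–19=1174, 20–29=1156, 30–39=1164, 40+=552
Period 2.
Births: 1156 × 0.331 = 383 ; 1164 × 0.464 = 540 → 923
Group 2: 621 × 0.978 = 607
Group 3: 1174 × 0.963 = 1131
Group 4: 1156 × 0.978 = 1131
Group 5: 1164 × 0.951 + 552 × 0.508 = 1107 + 280 = 1387
Population now: 0–9=923, 10–19=607, 20–29=1131, 30–39=1131, 40+=1387
Period 3.
Births: 1131 × 0.331 = 374 ; 1131 × 0.464 = 525 → 899
Group 2: 923 × 0.978 = 903
Group 3: 607 × 0.963 = 585
Group 4: 1131 × 0.978 = 1106
Group 5: 1131 × 0.951 + 1387 × 0.508 = 1076 + 705 = 1781
Population now: 0–9=899, 10–19=903, 20–29=585, 30–39=1106, 40+=1781
Dependents (band 0–9 + band 40+) = 899 + 1781 = 2680; working-age = 2594; ratio = 2680/2594 × 100 = 103.3

103.3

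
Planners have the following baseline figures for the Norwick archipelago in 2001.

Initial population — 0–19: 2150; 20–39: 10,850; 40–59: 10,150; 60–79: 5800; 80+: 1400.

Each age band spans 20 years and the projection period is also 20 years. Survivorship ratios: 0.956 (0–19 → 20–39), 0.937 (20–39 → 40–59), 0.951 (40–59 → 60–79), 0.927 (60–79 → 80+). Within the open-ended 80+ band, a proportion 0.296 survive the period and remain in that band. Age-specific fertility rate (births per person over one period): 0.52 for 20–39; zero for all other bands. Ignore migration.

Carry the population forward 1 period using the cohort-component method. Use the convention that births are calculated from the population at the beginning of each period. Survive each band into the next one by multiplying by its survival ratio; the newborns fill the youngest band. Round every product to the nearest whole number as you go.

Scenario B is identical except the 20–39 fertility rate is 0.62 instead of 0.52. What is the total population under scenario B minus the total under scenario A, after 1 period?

1085

[period 1]
Births: 10850 × 0.52 = 5642
20–39: 2150 × 0.956 = 2055
40–59: 10850 × 0.937 = 10166
60–79: 10150 × 0.951 = 9653
80+: 5800 × 0.927 + 1400 × 0.296 = 5377 + 414 = 5791
Giving 5642 / 2055 / 10166 / 9653 / 5791.
Scenario A total after 1 period: 33307
Scenario B projection —
[period 1]
Births: 10850 × 0.62 = 6727
20–39: 2150 × 0.956 = 2055
40–59: 10850 × 0.937 = 10166
60–79: 10150 × 0.951 = 9653
80+: 5800 × 0.927 + 1400 × 0.296 = 5377 + 414 = 5791
Giving 6727 / 2055 / 10166 / 9653 / 5791.
Scenario B total after 1 period: 34392
Difference B − A = 34392 − 33307 = 1085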